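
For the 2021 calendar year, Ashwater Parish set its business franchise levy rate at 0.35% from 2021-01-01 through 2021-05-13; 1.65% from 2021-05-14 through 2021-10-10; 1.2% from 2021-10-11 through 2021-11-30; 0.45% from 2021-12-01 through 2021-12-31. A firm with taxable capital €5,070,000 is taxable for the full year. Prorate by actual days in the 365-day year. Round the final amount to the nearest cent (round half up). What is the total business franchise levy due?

2021-01-01 to 2021-05-13: 133 days at 0.35% → €5,070,000 × 0.35% × 133/365 = €6,465.9863
2021-05-14 to 2021-10-10: 150 days at 1.65% → €5,070,000 × 1.65% × 150/365 = €34,378.7671
2021-10-11 to 2021-11-30: 51 days at 1.2% → €5,070,000 × 1.2% × 51/365 = €8,500.9315
2021-12-01 to 2021-12-31: 31 days at 0.45% → €5,070,000 × 0.45% × 31/365 = €1,937.7123
Total = €51,283.3973

€51,283.40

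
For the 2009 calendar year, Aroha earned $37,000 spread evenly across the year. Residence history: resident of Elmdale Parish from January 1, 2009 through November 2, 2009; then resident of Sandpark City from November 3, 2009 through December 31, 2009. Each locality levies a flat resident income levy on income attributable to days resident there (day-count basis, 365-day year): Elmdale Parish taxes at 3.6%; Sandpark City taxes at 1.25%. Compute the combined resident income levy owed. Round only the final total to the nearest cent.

$1,191.45

Elmdale Parish, January 1 – November 2, 2009: 306 days → $37,000 × 3.6% × 306/365 = $1,116.6904
Sandpark City, November 3 – December 31, 2009: 59 days → $37,000 × 1.25% × 59/365 = $74.7603
Total = $1,191.4507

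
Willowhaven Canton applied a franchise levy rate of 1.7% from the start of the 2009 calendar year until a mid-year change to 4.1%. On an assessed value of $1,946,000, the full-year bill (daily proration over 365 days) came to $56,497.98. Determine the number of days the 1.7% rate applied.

182 days

Let d = days at the first rate; then 365 − d days at the second rate.
$1,946,000 × [1.7%·d + 4.1%·(365−d)] / 365 = $56,497.98
Solving gives d = 182, so the new rate took effect on 2 Jul 2009.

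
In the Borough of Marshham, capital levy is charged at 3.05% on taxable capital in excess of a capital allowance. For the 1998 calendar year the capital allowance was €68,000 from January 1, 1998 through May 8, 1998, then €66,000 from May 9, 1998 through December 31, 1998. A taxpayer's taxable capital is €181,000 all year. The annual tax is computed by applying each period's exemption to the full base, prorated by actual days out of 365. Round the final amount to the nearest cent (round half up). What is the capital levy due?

January 1 – May 8, 1998: 128 days, exemption €68,000 → (€181,000 − €68,000) × 3.05% × 128/365 = €1,208.6356
May 9 – December 31, 1998: 237 days, exemption €66,000 → (€181,000 − €66,000) × 3.05% × 237/365 = €2,277.4726
Total = €3,486.1082

€3,486.11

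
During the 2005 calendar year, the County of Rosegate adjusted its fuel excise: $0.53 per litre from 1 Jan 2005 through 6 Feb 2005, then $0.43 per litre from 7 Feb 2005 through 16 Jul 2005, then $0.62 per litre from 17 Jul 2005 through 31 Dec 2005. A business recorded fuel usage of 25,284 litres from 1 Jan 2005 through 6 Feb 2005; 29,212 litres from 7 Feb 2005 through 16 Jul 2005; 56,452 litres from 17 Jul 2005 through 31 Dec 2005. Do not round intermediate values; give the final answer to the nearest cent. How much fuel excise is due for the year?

$60,961.92

1 Jan – 6 Feb 2005: 25,284 litres at $0.53/litre → $13,400.52
7 Feb – 16 Jul 2005: 29,212 litres at $0.43/litre → $12,561.16
17 Jul – 31 Dec 2005: 56,452 litres at $0.62/litre → $35,000.24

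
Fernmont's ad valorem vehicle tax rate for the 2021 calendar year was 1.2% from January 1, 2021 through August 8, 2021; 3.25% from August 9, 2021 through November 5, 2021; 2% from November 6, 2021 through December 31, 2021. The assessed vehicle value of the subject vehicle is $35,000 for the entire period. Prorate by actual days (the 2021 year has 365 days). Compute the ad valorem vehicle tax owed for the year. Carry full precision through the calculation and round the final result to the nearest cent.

January 1 – August 8, 2021: 220 days at 1.2% → $35,000 × 1.2% × 220/365 = $253.1507
August 9 – November 5, 2021: 89 days at 3.25% → $35,000 × 3.25% × 89/365 = $277.3630
November 6 – December 31, 2021: 56 days at 2% → $35,000 × 2% × 56/365 = $107.3973
Total = $637.9110

$637.91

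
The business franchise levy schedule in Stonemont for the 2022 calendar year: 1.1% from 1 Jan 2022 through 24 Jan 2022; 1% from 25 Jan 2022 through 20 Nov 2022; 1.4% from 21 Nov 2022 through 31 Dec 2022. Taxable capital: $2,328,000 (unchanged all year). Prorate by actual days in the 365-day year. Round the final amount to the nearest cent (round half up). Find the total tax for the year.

$24,479.08

1 Jan – 24 Jan 2022: 24 days at 1.1% → $2,328,000 × 1.1% × 24/365 = $1,683.8137
25 Jan – 20 Nov 2022: 300 days at 1% → $2,328,000 × 1% × 300/365 = $19,134.2466
21 Nov – 31 Dec 2022: 41 days at 1.4% → $2,328,000 × 1.4% × 41/365 = $3,661.0192
Total = $24,479.0795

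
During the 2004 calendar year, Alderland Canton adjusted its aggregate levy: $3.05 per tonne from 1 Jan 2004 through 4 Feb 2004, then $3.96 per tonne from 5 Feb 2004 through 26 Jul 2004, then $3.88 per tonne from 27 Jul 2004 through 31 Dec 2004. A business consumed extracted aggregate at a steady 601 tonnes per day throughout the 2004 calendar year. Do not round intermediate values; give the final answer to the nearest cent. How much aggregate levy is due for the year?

1 Jan – 4 Feb 2004: 35 days × 601 tonnes/day = 21,035 tonnes at $3.05/tonne → $64156.75
5 Feb – 26 Jul 2004: 173 days × 601 tonnes/day = 103,973 tonnes at $3.96/tonne → $411733.08
27 Jul – 31 Dec 2004: 158 days × 601 tonnes/day = 94,958 tonnes at $3.88/tonne → $368437.04

$844326.87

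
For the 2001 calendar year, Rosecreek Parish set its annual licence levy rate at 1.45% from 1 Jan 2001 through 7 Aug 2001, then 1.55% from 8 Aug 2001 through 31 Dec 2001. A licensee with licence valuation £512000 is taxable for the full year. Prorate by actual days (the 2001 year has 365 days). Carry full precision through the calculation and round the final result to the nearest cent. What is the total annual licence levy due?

£7628.80

1 Jan – 7 Aug 2001: 219 days at 1.45% → £512000 × 1.45% × 219/365 = £4454.4000
8 Aug – 31 Dec 2001: 146 days at 1.55% → £512000 × 1.55% × 146/365 = £3174.4000
Total = £7628.8000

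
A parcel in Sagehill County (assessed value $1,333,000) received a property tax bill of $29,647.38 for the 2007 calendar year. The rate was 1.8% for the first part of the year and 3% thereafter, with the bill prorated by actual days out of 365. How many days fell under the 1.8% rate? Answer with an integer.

Let d = days at the first rate; then 365 − d days at the second rate.
$1,333,000 × [1.8%·d + 3%·(365−d)] / 365 = $29,647.38
Solving gives d = 236, so the new rate took effect on August 25, 2007.

236 days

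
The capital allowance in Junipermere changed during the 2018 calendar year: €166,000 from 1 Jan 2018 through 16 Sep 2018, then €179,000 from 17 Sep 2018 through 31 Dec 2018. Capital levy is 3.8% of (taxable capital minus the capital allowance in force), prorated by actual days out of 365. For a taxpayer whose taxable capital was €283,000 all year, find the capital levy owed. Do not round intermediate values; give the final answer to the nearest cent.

€4,302.54

1 Jan – 16 Sep 2018: 259 days, exemption €166,000 → (€283,000 − €166,000) × 3.8% × 259/365 = €3,154.8329
17 Sep – 31 Dec 2018: 106 days, exemption €179,000 → (€283,000 − €179,000) × 3.8% × 106/365 = €1,147.7041
Total = €4,302.5370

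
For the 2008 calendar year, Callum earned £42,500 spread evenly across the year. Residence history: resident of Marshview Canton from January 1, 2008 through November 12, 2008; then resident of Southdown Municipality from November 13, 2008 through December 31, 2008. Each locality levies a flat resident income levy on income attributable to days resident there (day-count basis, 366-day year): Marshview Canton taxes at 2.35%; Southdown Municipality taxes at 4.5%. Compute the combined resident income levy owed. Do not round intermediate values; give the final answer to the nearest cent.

£1,121.08

Marshview Canton, January 1 – November 12, 2008: 317 days → £42,500 × 2.35% × 317/366 = £865.0376
Southdown Municipality, November 13 – December 31, 2008: 49 days → £42,500 × 4.5% × 49/366 = £256.0451
Total = £1,121.0827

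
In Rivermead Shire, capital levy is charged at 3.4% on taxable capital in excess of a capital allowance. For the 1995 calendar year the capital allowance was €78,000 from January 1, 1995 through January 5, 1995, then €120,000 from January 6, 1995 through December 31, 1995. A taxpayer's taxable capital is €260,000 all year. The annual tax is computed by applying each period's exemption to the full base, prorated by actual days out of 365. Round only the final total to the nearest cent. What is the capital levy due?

€4,779.56

January 1 – January 5, 1995: 5 days, exemption €78,000 → (€260,000 − €78,000) × 3.4% × 5/365 = €84.7671
January 6 – December 31, 1995: 360 days, exemption €120,000 → (€260,000 − €120,000) × 3.4% × 360/365 = €4,694.7945
Total = €4,779.5616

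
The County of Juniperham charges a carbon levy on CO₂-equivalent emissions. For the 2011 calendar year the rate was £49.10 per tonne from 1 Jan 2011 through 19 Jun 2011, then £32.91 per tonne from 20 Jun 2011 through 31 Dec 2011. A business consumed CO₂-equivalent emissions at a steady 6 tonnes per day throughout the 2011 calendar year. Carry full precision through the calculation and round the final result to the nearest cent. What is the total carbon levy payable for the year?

£88,586.70

1 Jan – 19 Jun 2011: 170 days × 6 tonnes/day = 1,020 tonnes at £49.10/tonne → £50,082.00
20 Jun – 31 Dec 2011: 195 days × 6 tonnes/day = 1,170 tonnes at £32.91/tonne → £38,504.70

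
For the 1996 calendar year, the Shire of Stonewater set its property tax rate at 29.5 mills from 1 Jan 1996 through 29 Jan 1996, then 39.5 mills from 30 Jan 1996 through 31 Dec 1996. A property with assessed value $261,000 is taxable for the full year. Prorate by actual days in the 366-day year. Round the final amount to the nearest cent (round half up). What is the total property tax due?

1 Jan – 29 Jan 1996: 29 days at 29.5 mills → $261,000 × 2.95% × 29/366 = $610.0697
30 Jan – 31 Dec 1996: 337 days at 39.5 mills → $261,000 × 3.95% × 337/366 = $9,492.6270
Total = $10,102.6967

$10,102.70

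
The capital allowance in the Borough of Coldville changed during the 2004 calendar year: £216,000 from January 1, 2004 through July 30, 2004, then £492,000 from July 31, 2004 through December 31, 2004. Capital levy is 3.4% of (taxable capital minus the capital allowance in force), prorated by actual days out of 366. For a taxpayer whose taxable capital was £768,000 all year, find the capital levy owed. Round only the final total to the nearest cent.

January 1 – July 30, 2004: 212 days, exemption £216,000 → (£768,000 − £216,000) × 3.4% × 212/366 = £10,871.0820
July 31 – December 31, 2004: 154 days, exemption £492,000 → (£768,000 − £492,000) × 3.4% × 154/366 = £3,948.4590
Total = £14,819.5410

£14,819.54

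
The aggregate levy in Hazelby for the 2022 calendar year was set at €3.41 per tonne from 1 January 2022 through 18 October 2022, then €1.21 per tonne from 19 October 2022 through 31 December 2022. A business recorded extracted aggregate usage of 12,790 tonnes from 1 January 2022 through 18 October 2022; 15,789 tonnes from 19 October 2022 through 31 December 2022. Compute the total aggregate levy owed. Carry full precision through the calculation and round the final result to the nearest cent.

€62,718.59

1 January – 18 October 2022: 12,790 tonnes at €3.41/tonne → €43,613.90
19 October – 31 December 2022: 15,789 tonnes at €1.21/tonne → €19,104.69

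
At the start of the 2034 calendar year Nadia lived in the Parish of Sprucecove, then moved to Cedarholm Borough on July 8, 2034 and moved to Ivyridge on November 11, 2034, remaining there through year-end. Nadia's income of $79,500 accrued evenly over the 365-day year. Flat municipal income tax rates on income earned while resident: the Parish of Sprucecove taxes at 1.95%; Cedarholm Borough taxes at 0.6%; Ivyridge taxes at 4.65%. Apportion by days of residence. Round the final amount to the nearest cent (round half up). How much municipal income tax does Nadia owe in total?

$1,479.68

The Parish of Sprucecove, January 1 – July 7, 2034: 188 days → $79,500 × 1.95% × 188/365 = $798.4849
Cedarholm Borough, July 8 – November 10, 2034: 126 days → $79,500 × 0.6% × 126/365 = $164.6630
Ivyridge, November 11 – December 31, 2034: 51 days → $79,500 × 4.65% × 51/365 = $516.5322
Total = $1,479.6801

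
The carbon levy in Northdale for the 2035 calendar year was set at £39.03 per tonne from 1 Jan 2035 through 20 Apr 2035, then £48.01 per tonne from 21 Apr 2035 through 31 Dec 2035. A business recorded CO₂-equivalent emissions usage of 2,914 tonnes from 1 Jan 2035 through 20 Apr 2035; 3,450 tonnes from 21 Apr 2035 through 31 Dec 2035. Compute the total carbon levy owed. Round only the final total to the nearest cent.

£279,367.92

1 Jan – 20 Apr 2035: 2,914 tonnes at £39.03/tonne → £113,733.42
21 Apr – 31 Dec 2035: 3,450 tonnes at £48.01/tonne → £165,634.50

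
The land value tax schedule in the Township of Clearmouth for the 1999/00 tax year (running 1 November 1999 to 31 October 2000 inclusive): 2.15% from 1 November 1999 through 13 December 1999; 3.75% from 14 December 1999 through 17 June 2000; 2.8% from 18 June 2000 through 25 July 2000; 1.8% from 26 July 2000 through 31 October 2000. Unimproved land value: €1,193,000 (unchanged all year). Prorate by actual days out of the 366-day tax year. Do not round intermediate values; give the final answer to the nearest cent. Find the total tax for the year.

1 November – 13 December 1999: 43 days at 2.15% → €1,193,000 × 2.15% × 43/366 = €3,013.4658
14 December 1999 – 17 June 2000: 187 days at 3.75% → €1,193,000 × 3.75% × 187/366 = €22,857.6844
18 June – 25 July 2000: 38 days at 2.8% → €1,193,000 × 2.8% × 38/366 = €3,468.1749
26 July – 31 October 2000: 98 days at 1.8% → €1,193,000 × 1.8% × 98/366 = €5,749.8689
Total = €35,089.1940

€35,089.19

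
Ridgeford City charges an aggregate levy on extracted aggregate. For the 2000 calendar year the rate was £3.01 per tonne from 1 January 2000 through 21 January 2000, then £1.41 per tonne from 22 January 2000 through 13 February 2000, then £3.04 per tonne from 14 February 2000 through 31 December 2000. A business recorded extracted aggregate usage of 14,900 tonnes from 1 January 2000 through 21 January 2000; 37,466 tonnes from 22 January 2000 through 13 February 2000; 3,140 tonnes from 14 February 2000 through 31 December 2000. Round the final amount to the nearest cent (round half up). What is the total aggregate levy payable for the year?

£107,221.66

1 January – 21 January 2000: 14,900 tonnes at £3.01/tonne → £44,849.00
22 January – 13 February 2000: 37,466 tonnes at £1.41/tonne → £52,827.06
14 February – 31 December 2000: 3,140 tonnes at £3.04/tonne → £9,545.60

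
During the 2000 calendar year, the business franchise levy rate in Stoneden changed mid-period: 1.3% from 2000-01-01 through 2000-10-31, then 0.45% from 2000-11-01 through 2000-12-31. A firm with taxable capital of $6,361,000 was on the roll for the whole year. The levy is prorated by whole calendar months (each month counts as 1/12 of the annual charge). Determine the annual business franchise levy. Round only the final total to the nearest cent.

$73,681.58

2000-01-01 to 2000-10-31: 10 months at 1.3% → $6,361,000 × 1.3% × 10/12 = $68,910.8333
2000-11-01 to 2000-12-31: 2 months at 0.45% → $6,361,000 × 0.45% × 2/12 = $4,770.7500
Total = $73,681.5833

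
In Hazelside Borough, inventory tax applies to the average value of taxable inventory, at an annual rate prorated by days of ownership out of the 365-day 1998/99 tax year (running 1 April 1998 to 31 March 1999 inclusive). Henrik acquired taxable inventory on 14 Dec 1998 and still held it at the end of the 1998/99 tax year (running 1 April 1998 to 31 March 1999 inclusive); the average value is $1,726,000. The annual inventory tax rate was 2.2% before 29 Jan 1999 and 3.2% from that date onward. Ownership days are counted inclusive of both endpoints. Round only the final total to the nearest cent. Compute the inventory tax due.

$14,167.39

14 Dec 1998 – 28 Jan 1999: 46 days at 2.2% → $1,726,000 × 2.2% × 46/365 = $4,785.5123
29 Jan – 31 Mar 1999: 62 days at 3.2% → $1,726,000 × 3.2% × 62/365 = $9,381.8740
Total = $14,167.3863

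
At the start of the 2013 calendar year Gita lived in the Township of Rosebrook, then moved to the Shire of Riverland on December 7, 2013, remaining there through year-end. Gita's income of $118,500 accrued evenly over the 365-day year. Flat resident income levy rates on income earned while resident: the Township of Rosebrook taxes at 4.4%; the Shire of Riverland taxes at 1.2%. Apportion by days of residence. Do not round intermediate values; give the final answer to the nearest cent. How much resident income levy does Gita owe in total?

The Township of Rosebrook, January 1 – December 6, 2013: 340 days → $118,500 × 4.4% × 340/365 = $4,856.8767
The Shire of Riverland, December 7 – December 31, 2013: 25 days → $118,500 × 1.2% × 25/365 = $97.3973
Total = $4,954.2740

$4,954.27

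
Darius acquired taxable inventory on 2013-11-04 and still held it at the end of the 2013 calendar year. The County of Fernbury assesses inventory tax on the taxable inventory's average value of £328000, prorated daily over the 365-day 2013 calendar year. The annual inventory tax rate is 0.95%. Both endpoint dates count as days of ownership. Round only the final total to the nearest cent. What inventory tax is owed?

Days held (2013-11-04 to 2013-12-31): 58 out of 365
Tax = £328000 × 0.95% × 58/365 = £495.1452

£495.15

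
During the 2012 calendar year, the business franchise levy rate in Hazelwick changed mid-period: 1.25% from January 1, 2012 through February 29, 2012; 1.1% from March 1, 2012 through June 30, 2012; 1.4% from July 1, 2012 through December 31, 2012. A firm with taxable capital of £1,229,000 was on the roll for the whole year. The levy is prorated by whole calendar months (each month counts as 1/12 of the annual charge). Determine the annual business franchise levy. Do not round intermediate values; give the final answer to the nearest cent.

January 1 – February 29, 2012: 2 months at 1.25% → £1,229,000 × 1.25% × 2/12 = £2,560.4167
March 1 – June 30, 2012: 4 months at 1.1% → £1,229,000 × 1.1% × 4/12 = £4,506.3333
July 1 – December 31, 2012: 6 months at 1.4% → £1,229,000 × 1.4% × 6/12 = £8,603.0000
Total = £15,669.7500

£15,669.75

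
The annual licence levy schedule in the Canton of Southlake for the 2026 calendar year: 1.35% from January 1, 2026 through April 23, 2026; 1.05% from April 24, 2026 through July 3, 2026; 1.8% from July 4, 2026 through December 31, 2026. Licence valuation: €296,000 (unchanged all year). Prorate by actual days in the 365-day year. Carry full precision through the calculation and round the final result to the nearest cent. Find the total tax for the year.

January 1 – April 23, 2026: 113 days at 1.35% → €296,000 × 1.35% × 113/365 = €1,237.1178
April 24 – July 3, 2026: 71 days at 1.05% → €296,000 × 1.05% × 71/365 = €604.5699
July 4 – December 31, 2026: 181 days at 1.8% → €296,000 × 1.8% × 181/365 = €2,642.1041
Total = €4,483.7918

€4,483.79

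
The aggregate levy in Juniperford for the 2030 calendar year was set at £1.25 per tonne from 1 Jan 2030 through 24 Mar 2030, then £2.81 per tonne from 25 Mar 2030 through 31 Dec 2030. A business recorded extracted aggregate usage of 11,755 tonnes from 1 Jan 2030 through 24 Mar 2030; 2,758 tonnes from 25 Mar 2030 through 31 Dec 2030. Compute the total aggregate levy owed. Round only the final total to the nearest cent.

1 Jan – 24 Mar 2030: 11,755 tonnes at £1.25/tonne → £14,693.75
25 Mar – 31 Dec 2030: 2,758 tonnes at £2.81/tonne → £7,749.98

£22,443.73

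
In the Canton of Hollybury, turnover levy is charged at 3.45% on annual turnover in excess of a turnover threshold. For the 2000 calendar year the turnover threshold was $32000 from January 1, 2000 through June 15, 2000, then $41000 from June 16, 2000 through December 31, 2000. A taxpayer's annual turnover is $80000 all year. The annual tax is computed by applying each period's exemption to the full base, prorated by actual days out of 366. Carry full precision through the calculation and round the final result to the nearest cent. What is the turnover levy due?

$1487.18

January 1 – June 15, 2000: 167 days, exemption $32000 → ($80000 − $32000) × 3.45% × 167/366 = $755.6066
June 16 – December 31, 2000: 199 days, exemption $41000 → ($80000 − $41000) × 3.45% × 199/366 = $731.5697
Total = $1487.1762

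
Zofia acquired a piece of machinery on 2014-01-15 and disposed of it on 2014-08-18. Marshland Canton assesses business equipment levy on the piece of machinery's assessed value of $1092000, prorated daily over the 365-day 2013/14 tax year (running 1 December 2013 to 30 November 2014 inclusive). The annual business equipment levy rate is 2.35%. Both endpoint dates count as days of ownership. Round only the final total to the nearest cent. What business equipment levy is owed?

$15186.28

Days held (2014-01-15 to 2014-08-18): 216 out of 365
Tax = $1092000 × 2.35% × 216/365 = $15186.2795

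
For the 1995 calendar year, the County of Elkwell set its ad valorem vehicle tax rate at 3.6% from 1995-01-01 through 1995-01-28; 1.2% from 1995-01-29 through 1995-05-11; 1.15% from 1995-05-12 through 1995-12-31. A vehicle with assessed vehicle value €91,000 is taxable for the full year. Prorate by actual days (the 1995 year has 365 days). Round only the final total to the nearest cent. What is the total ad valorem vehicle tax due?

1995-01-01 to 1995-01-28: 28 days at 3.6% → €91,000 × 3.6% × 28/365 = €251.3096
1995-01-29 to 1995-05-11: 103 days at 1.2% → €91,000 × 1.2% × 103/365 = €308.1534
1995-05-12 to 1995-12-31: 234 days at 1.15% → €91,000 × 1.15% × 234/365 = €670.9068
Total = €1,230.3699

€1,230.37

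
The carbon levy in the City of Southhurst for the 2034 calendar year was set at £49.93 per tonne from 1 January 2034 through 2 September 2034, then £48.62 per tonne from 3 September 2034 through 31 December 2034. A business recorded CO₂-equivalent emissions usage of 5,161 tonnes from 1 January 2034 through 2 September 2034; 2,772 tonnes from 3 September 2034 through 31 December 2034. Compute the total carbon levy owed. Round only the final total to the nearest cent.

1 January – 2 September 2034: 5,161 tonnes at £49.93/tonne → £257,688.73
3 September – 31 December 2034: 2,772 tonnes at £48.62/tonne → £134,774.64

£392,463.37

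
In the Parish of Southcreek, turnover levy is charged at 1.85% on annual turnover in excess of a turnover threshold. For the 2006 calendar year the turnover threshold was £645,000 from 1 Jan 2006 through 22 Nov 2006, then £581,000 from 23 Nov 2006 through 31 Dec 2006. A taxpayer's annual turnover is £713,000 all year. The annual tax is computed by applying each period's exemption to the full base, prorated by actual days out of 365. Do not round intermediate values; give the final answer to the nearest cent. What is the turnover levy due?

1 Jan – 22 Nov 2006: 326 days, exemption £645,000 → (£713,000 − £645,000) × 1.85% × 326/365 = £1,123.5836
23 Nov – 31 Dec 2006: 39 days, exemption £581,000 → (£713,000 − £581,000) × 1.85% × 39/365 = £260.9260
Total = £1,384.5096

£1,384.51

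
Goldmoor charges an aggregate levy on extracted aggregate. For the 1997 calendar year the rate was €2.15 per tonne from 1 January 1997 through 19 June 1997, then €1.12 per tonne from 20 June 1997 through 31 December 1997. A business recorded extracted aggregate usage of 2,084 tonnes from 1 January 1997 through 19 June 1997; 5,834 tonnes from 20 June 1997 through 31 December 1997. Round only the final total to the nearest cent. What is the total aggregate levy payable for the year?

€11,014.68

1 January – 19 June 1997: 2,084 tonnes at €2.15/tonne → €4,480.60
20 June – 31 December 1997: 5,834 tonnes at €1.12/tonne → €6,534.08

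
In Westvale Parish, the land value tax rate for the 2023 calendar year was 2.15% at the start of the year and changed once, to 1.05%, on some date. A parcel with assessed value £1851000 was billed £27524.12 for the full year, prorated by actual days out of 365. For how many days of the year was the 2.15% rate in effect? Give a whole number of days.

145 days

Let d = days at the first rate; then 365 − d days at the second rate.
£1851000 × [2.15%·d + 1.05%·(365−d)] / 365 = £27524.12
Solving gives d = 145, so the new rate took effect on 26 May 2023.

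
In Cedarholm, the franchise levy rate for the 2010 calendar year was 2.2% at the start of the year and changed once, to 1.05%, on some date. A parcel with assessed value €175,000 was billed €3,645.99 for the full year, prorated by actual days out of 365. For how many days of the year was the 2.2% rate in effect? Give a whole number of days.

328 days

Let d = days at the first rate; then 365 − d days at the second rate.
€175,000 × [2.2%·d + 1.05%·(365−d)] / 365 = €3,645.99
Solving gives d = 328, so the new rate took effect on 25 Nov 2010.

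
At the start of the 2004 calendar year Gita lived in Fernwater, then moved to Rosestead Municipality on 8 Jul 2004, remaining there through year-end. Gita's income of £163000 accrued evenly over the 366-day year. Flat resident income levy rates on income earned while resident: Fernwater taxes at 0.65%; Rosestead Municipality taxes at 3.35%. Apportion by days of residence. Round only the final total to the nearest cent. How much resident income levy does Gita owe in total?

£3187.85

Fernwater, 1 Jan – 7 Jul 2004: 189 days → £163000 × 0.65% × 189/366 = £547.1189
Rosestead Municipality, 8 Jul – 31 Dec 2004: 177 days → £163000 × 3.35% × 177/366 = £2640.7336
Total = £3187.8525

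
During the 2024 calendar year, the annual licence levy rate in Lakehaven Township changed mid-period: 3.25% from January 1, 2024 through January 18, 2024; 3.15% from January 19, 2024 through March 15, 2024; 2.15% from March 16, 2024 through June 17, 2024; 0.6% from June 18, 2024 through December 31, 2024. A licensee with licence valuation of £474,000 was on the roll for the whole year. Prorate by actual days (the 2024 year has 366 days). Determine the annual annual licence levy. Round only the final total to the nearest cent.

January 1 – January 18, 2024: 18 days at 3.25% → £474,000 × 3.25% × 18/366 = £757.6230
January 19 – March 15, 2024: 57 days at 3.15% → £474,000 × 3.15% × 57/366 = £2,325.3197
March 16 – June 17, 2024: 94 days at 2.15% → £474,000 × 2.15% × 94/366 = £2,617.3607
June 18 – December 31, 2024: 197 days at 0.6% → £474,000 × 0.6% × 197/366 = £1,530.7869
Total = £7,231.0902

£7,231.09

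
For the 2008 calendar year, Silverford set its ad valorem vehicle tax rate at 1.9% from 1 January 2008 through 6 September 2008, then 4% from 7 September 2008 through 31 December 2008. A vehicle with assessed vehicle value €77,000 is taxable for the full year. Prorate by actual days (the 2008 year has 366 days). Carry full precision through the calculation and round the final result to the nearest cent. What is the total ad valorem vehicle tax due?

1 January – 6 September 2008: 250 days at 1.9% → €77,000 × 1.9% × 250/366 = €999.3169
7 September – 31 December 2008: 116 days at 4% → €77,000 × 4% × 116/366 = €976.1749
Total = €1,975.4918

€1,975.49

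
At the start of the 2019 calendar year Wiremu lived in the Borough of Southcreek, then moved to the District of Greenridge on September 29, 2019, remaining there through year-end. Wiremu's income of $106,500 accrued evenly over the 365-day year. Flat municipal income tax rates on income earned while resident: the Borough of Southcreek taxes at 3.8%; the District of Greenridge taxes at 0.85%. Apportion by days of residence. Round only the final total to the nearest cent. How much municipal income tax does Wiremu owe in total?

The Borough of Southcreek, January 1 – September 28, 2019: 271 days → $106,500 × 3.8% × 271/365 = $3,004.7589
The District of Greenridge, September 29 – December 31, 2019: 94 days → $106,500 × 0.85% × 94/365 = $233.1329
Total = $3,237.8918

$3,237.89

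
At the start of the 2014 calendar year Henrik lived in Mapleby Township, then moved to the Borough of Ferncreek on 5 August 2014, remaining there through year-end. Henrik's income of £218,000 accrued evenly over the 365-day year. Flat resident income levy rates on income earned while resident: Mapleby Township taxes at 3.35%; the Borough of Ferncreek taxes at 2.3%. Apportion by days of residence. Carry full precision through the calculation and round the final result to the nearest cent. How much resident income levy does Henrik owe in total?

Mapleby Township, 1 January – 4 August 2014: 216 days → £218,000 × 3.35% × 216/365 = £4,321.7753
The Borough of Ferncreek, 5 August – 31 December 2014: 149 days → £218,000 × 2.3% × 149/365 = £2,046.8110
Total = £6,368.5863

£6,368.59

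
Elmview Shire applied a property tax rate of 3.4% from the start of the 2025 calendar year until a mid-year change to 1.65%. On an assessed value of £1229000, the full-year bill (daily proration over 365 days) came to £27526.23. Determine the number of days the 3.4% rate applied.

Let d = days at the first rate; then 365 − d days at the second rate.
£1229000 × [3.4%·d + 1.65%·(365−d)] / 365 = £27526.23
Solving gives d = 123, so the new rate took effect on 4 May 2025.

123 days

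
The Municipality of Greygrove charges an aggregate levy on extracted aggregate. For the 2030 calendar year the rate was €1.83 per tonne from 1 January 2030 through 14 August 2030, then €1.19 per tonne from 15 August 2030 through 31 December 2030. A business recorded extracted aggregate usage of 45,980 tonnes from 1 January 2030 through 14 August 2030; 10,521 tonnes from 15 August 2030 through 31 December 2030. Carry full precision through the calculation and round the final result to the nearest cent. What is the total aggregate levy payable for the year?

€96,663.39

1 January – 14 August 2030: 45,980 tonnes at €1.83/tonne → €84,143.40
15 August – 31 December 2030: 10,521 tonnes at €1.19/tonne → €12,519.99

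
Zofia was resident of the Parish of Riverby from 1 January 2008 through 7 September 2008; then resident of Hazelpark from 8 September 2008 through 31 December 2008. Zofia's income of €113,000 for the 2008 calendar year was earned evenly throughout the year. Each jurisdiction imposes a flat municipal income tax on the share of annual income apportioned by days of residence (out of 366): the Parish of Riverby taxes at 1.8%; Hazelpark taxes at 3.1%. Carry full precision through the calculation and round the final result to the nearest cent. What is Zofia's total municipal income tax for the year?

€2,495.57

The Parish of Riverby, 1 January – 7 September 2008: 251 days → €113,000 × 1.8% × 251/366 = €1,394.9016
Hazelpark, 8 September – 31 December 2008: 115 days → €113,000 × 3.1% × 115/366 = €1,100.6694
Total = €2,495.5710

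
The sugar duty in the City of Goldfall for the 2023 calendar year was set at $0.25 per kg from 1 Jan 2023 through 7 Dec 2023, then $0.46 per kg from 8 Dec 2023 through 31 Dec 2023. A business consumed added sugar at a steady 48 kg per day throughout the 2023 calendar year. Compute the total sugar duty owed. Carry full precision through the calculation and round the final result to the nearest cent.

1 Jan – 7 Dec 2023: 341 days × 48 kg/day = 16,368 kg at $0.25/kg → $4092.00
8 Dec – 31 Dec 2023: 24 days × 48 kg/day = 1,152 kg at $0.46/kg → $529.92

$4621.92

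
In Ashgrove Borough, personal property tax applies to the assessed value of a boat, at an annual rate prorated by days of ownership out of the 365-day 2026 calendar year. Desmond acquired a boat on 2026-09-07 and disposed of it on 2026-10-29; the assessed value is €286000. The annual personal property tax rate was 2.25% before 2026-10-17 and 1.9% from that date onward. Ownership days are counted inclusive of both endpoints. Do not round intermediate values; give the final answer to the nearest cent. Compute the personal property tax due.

2026-09-07 to 2026-10-16: 40 days at 2.25% → €286000 × 2.25% × 40/365 = €705.2055
2026-10-17 to 2026-10-29: 13 days at 1.9% → €286000 × 1.9% × 13/365 = €193.5397
Total = €898.7452

€898.75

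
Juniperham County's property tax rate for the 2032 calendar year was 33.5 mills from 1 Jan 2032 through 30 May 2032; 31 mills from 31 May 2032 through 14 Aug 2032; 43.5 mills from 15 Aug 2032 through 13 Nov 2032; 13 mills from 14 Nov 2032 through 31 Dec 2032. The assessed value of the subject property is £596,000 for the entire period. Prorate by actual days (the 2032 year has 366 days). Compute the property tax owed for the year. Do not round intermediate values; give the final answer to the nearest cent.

£19,536.10

1 Jan – 30 May 2032: 151 days at 33.5 mills → £596,000 × 3.35% × 151/366 = £8,237.3388
31 May – 14 Aug 2032: 76 days at 31 mills → £596,000 × 3.1% × 76/366 = £3,836.5464
15 Aug – 13 Nov 2032: 91 days at 43.5 mills → £596,000 × 4.35% × 91/366 = £6,446.0820
14 Nov – 31 Dec 2032: 48 days at 13 mills → £596,000 × 1.3% × 48/366 = £1,016.1311
Total = £19,536.0984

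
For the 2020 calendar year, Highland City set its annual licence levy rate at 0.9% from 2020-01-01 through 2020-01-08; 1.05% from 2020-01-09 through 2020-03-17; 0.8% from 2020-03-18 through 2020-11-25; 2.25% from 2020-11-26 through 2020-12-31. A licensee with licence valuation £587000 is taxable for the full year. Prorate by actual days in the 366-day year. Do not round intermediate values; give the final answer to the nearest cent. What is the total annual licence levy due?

£5822.69

2020-01-01 to 2020-01-08: 8 days at 0.9% → £587000 × 0.9% × 8/366 = £115.4754
2020-01-09 to 2020-03-17: 69 days at 1.05% → £587000 × 1.05% × 69/366 = £1161.9713
2020-03-18 to 2020-11-25: 253 days at 0.8% → £587000 × 0.8% × 253/366 = £3246.1421
2020-11-26 to 2020-12-31: 36 days at 2.25% → £587000 × 2.25% × 36/366 = £1299.0984
Total = £5822.6872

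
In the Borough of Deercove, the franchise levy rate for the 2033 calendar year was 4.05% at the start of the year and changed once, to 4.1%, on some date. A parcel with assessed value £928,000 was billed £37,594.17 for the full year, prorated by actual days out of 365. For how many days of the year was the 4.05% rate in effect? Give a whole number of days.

357 days

Let d = days at the first rate; then 365 − d days at the second rate.
£928,000 × [4.05%·d + 4.1%·(365−d)] / 365 = £37,594.17
Solving gives d = 357, so the new rate took effect on 24 December 2033.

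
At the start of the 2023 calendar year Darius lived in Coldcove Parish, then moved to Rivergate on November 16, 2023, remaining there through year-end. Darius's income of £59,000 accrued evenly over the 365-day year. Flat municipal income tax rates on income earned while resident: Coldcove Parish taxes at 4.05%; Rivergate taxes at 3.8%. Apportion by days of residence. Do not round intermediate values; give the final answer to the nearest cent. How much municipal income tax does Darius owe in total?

£2,370.91

Coldcove Parish, January 1 – November 15, 2023: 319 days → £59,000 × 4.05% × 319/365 = £2,088.3575
Rivergate, November 16 – December 31, 2023: 46 days → £59,000 × 3.8% × 46/365 = £282.5534
Total = £2,370.9110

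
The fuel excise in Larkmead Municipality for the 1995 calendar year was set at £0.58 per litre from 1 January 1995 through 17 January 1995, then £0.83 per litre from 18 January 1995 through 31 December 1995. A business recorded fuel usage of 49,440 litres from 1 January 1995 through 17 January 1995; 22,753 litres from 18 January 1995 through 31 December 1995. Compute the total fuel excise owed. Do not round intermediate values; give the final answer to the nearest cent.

1 January – 17 January 1995: 49,440 litres at £0.58/litre → £28,675.20
18 January – 31 December 1995: 22,753 litres at £0.83/litre → £18,884.99

£47,560.19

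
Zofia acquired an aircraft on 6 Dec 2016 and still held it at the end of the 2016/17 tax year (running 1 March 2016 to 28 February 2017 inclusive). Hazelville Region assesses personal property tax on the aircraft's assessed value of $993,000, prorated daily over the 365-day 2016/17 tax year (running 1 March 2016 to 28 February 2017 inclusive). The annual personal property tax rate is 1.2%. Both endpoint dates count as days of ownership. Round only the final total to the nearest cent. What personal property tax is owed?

$2,774.96

Days held (6 Dec 2016 – 28 Feb 2017): 85 out of 365
Tax = $993,000 × 1.2% × 85/365 = $2,774.9589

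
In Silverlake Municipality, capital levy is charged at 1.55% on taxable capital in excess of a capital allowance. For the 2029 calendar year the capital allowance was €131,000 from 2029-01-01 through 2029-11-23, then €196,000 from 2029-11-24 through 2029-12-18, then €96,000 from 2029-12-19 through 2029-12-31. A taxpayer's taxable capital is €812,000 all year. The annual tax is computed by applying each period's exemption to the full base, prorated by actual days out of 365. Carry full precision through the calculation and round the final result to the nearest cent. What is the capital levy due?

2029-01-01 to 2029-11-23: 327 days, exemption €131,000 → (€812,000 − €131,000) × 1.55% × 327/365 = €9,456.5712
2029-11-24 to 2029-12-18: 25 days, exemption €196,000 → (€812,000 − €196,000) × 1.55% × 25/365 = €653.9726
2029-12-19 to 2029-12-31: 13 days, exemption €96,000 → (€812,000 − €96,000) × 1.55% × 13/365 = €395.2712
Total = €10,505.8151

€10,505.82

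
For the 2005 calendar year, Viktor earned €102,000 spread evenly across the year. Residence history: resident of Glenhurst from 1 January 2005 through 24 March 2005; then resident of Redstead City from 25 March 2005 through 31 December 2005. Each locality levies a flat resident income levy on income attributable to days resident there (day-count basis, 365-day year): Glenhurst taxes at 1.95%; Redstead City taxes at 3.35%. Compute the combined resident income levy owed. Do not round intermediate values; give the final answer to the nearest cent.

Glenhurst, 1 January – 24 March 2005: 83 days → €102,000 × 1.95% × 83/365 = €452.2932
Redstead City, 25 March – 31 December 2005: 282 days → €102,000 × 3.35% × 282/365 = €2,639.9836
Total = €3,092.2767

€3,092.28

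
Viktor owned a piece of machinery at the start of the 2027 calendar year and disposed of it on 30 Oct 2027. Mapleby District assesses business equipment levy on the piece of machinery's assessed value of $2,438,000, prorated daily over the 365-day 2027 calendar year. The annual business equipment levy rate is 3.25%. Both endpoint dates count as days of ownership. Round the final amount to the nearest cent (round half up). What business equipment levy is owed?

Days held (1 Jan – 30 Oct 2027): 303 out of 365
Tax = $2,438,000 × 3.25% × 303/365 = $65,775.9041

$65,775.90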